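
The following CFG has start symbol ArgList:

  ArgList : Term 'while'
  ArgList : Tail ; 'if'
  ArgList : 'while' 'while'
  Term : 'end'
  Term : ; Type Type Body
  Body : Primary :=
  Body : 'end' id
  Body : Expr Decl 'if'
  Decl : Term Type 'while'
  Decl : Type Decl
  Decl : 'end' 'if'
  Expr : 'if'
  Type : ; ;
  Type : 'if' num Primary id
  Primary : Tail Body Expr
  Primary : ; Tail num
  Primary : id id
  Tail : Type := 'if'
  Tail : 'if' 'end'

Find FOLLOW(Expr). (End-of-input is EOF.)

{ 'end', 'if', :=, ;, id }

In Body : Expr Decl 'if': add FIRST(Decl 'if') = { 'end', 'if', ; }.
In Primary : Tail Body Expr: Expr is at the end, add FOLLOW(Primary) = { :=, id }.
Union: FOLLOW(Expr) = { 'end', 'if', :=, ;, id }.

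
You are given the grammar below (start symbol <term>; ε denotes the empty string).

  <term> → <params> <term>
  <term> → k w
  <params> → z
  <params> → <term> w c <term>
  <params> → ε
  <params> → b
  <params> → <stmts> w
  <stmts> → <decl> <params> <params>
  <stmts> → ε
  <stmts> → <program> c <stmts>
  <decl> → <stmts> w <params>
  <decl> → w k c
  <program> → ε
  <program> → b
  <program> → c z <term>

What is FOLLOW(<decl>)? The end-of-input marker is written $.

{ b, c, k, w, z }

In <stmts> → <decl> <params> <params>: add FIRST(<params> <params>)\{ε} = { b, c, k, w, z }.
  Since <params> <params> is nullable, also add FOLLOW(<stmts>) = { w }.
Union: FOLLOW(<decl>) = { b, c, k, w, z }.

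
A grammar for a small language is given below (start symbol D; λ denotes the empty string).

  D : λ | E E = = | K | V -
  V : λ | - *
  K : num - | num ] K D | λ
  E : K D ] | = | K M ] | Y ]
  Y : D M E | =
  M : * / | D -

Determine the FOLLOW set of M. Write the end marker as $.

{ *, -, =, ], num }

In E : K M ]: add FIRST(]) = { ] }.
In Y : D M E: add FIRST(E) = { *, -, =, ], num }.
Union: FOLLOW(M) = { *, -, =, ], num }.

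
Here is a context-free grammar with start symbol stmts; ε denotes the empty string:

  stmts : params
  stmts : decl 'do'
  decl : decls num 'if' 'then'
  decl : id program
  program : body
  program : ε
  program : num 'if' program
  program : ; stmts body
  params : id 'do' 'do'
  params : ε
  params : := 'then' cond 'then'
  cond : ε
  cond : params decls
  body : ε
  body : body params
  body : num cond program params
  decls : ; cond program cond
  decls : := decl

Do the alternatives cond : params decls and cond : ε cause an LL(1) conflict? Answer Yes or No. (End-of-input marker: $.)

Yes

FIRST(params decls) = { :=, ;, id } and FIRST(ε) = { ε }.
The second alternative is nullable and FOLLOW(cond) = { 'do', 'then', :=, ;, id, num } shares := with FIRST of the first — conflict.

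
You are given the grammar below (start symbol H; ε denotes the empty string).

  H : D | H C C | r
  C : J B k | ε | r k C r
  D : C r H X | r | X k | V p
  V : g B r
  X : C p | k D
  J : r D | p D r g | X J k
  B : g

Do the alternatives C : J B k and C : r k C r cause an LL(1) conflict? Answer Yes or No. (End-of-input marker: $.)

Yes

FIRST(J B k) = { k, p, r } and FIRST(r k C r) = { r }.
Both contain r, so the two alternatives are not disjoint — LL(1) conflict.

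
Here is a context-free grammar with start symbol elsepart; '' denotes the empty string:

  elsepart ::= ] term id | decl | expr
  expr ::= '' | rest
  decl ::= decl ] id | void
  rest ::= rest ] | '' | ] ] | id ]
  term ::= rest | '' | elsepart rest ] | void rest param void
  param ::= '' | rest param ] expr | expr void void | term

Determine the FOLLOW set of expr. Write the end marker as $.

In elsepart ::= expr: expr is at the end, add FOLLOW(elsepart) = { $, ], id }.
In param ::= rest param ] expr: expr is at the end, add FOLLOW(param) = { ], void }.
In param ::= expr void void: add FIRST(void void) = { void }.
Union: FOLLOW(expr) = { $, ], id, void }.

{ $, ], id, void }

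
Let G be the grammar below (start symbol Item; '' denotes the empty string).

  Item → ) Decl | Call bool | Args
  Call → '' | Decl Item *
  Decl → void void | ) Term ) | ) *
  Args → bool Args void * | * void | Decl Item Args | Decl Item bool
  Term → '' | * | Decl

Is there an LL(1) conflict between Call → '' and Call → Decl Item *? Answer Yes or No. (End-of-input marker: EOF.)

No

FIRST('') = { '' } and FIRST(Decl Item *) = { ), void }.
The first is nullable but FOLLOW(Call) = { bool } is disjoint from FIRST of the second.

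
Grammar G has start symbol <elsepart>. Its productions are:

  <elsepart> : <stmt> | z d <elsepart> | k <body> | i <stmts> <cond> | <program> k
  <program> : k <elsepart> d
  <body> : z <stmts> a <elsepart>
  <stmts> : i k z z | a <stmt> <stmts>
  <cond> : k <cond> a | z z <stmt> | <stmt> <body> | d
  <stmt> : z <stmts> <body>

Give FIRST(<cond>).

{ d, k, z }

<cond> : k <cond> a contributes {k}.
<cond> : z z <stmt> contributes {z}.
From <cond> : <stmt> <body>: add FIRST(<stmt>) = { z }.
<cond> : d contributes {d}.
Union: FIRST(<cond>) = { d, k, z }.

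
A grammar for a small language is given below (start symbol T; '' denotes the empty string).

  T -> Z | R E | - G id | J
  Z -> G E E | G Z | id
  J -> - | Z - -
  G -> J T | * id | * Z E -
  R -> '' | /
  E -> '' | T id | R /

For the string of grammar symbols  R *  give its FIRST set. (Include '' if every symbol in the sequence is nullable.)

Add FIRST(R)\{''} = { / }; R is nullable, continue.
* is a terminal; add {*} and stop.

{ *, / }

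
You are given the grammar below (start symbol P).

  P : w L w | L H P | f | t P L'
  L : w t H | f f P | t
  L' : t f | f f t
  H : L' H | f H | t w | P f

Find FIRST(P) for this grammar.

{ f, t, w }

P : w L w contributes {w}.
From P : L H P: add FIRST(L) = { f, t, w }.
P : f contributes {f}.
P : t P L' contributes {t}.
Union: FIRST(P) = { f, t, w }.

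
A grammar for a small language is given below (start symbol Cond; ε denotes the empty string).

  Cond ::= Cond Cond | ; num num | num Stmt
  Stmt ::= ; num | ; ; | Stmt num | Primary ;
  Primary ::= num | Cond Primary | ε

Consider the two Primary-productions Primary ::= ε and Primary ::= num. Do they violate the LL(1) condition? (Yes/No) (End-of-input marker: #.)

FIRST(ε) = { ε } and FIRST(num) = { num }.
The first is nullable but FOLLOW(Primary) = { ; } is disjoint from FIRST of the second.

No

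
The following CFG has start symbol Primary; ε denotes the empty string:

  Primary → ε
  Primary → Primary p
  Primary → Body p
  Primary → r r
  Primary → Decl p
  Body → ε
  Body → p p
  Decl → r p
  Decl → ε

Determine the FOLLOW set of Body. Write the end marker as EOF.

{ p }

In Primary → Body p: add FIRST(p) = { p }.
Union: FOLLOW(Body) = { p }.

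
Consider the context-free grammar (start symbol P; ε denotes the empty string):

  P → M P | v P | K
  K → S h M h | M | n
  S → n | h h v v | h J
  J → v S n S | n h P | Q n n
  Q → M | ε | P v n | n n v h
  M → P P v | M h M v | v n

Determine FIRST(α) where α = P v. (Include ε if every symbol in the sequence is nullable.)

{ h, n, v }

Add FIRST(P) = { h, n, v }; P is not nullable, stop.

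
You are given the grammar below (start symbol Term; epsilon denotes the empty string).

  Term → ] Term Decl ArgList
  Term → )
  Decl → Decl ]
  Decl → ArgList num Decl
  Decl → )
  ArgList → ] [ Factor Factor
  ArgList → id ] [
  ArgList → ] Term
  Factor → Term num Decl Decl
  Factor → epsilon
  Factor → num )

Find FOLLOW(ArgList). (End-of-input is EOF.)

In Term → ] Term Decl ArgList: ArgList is at the end, add FOLLOW(Term) = { EOF, ), ], id, num }.
In Decl → ArgList num Decl: add FIRST(num Decl) = { num }.
Union: FOLLOW(ArgList) = { EOF, ), ], id, num }.

{ EOF, ), ], id, num }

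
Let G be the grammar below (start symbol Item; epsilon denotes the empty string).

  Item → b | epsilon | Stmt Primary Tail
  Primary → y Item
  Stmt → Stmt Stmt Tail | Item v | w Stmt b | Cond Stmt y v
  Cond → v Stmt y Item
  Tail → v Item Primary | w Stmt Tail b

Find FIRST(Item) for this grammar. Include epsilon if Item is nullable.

Item → b contributes {b}.
Item → epsilon contributes epsilon.
From Item → Stmt Primary Tail: add FIRST(Stmt) = { b, v, w }.
Union: FIRST(Item) = { b, v, w, epsilon }.

{ b, v, w, epsilon }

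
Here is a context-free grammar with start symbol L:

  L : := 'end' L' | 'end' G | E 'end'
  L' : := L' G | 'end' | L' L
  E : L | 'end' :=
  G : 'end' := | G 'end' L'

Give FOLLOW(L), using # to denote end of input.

{ #, 'end', := }

L is the start symbol, so # ∈ FOLLOW(L).
In L' : L' L: L is at the end, add FOLLOW(L') = { #, 'end', := }.
In E : L: L is at the end, add FOLLOW(E) = { 'end' }.
Union: FOLLOW(L) = { #, 'end', := }.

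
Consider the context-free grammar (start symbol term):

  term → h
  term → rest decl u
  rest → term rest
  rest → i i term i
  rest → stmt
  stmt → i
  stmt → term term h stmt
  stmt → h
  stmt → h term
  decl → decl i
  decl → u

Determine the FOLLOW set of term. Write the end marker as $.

{ $, h, i, u }

term is the start symbol, so $ ∈ FOLLOW(term).
In rest → term rest: add FIRST(rest) = { h, i }.
In rest → i i term i: add FIRST(i) = { i }.
In stmt → term term h stmt: add FIRST(term h stmt) = { h, i }.
In stmt → term term h stmt: add FIRST(h stmt) = { h }.
In stmt → h term: term is at the end, add FOLLOW(stmt) = { u }.
Union: FOLLOW(term) = { $, h, i, u }.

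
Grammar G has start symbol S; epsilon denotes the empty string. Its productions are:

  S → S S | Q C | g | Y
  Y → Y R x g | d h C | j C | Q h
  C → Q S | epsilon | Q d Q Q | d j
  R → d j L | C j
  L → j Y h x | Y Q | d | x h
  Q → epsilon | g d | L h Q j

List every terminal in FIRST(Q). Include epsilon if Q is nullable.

Q → epsilon contributes epsilon.
Q → g d contributes {g}.
From Q → L h Q j: add FIRST(L) = { d, g, h, j, x }.
Union: FIRST(Q) = { d, g, h, j, x, epsilon }.

{ d, g, h, j, x, epsilon }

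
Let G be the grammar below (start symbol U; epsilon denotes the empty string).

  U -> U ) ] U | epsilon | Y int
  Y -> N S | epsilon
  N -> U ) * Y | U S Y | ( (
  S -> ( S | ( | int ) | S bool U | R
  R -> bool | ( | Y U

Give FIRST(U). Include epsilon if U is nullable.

{ (, ), bool, int, epsilon }

From U -> U ) ] U: U nullable, take FIRST(U) ∪ {)} = { (, ), bool, int }.
U -> epsilon contributes epsilon.
From U -> Y int: Y nullable, take FIRST(Y) ∪ {int} = { (, ), bool, int }.
Union: FIRST(U) = { (, ), bool, int, epsilon }.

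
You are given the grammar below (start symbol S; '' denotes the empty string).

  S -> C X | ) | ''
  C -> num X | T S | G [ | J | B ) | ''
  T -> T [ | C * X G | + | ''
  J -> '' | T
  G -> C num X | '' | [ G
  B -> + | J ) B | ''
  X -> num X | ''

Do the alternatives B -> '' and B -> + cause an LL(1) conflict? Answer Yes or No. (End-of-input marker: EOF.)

FIRST('') = { '' } and FIRST(+) = { + }.
The first is nullable but FOLLOW(B) = { ) } is disjoint from FIRST of the second.

No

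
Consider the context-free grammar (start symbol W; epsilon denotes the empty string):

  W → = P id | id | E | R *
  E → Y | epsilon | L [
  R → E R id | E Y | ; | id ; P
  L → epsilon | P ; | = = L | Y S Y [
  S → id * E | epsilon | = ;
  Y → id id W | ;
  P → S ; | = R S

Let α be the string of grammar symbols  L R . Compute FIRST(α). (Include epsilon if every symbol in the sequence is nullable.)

{ ;, =, [, id }

Add FIRST(L)\{epsilon} = { ;, =, id }; L is nullable, continue.
Add FIRST(R) = { ;, =, [, id }; R is not nullable, stop.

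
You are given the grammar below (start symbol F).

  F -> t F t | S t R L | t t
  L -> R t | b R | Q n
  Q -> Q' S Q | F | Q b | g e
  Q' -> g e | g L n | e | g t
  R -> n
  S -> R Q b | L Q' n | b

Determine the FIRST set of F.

{ b, e, g, n, t }

F -> t F t contributes {t}.
From F -> S t R L: add FIRST(S) = { b, e, g, n, t }.
F -> t t contributes {t}.
Union: FIRST(F) = { b, e, g, n, t }.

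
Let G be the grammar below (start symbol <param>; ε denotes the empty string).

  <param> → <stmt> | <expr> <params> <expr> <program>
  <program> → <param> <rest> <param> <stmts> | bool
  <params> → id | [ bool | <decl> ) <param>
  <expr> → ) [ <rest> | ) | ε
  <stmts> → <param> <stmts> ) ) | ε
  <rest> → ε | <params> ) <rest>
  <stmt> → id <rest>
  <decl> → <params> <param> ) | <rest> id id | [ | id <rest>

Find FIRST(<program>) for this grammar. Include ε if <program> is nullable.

{ ), [, bool, id }

From <program> → <param> <rest> <param> <stmts>: add FIRST(<param>) = { ), [, id }.
<program> → bool contributes {bool}.
Union: FIRST(<program>) = { ), [, bool, id }.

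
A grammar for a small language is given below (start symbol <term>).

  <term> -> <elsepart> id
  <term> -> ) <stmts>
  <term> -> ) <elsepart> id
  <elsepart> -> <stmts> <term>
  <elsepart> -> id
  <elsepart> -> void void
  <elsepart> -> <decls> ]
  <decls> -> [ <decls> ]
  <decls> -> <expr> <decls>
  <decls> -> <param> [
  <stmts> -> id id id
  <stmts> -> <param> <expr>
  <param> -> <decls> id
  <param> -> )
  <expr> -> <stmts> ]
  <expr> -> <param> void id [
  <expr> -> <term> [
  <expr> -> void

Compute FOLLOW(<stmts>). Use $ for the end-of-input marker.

{ $, ), [, ], id, void }

In <term> -> ) <stmts>: <stmts> is at the end, add FOLLOW(<term>) = { $, [, id }.
In <elsepart> -> <stmts> <term>: add FIRST(<term>) = { ), [, id, void }.
In <expr> -> <stmts> ]: add FIRST(]) = { ] }.
Union: FOLLOW(<stmts>) = { $, ), [, ], id, void }.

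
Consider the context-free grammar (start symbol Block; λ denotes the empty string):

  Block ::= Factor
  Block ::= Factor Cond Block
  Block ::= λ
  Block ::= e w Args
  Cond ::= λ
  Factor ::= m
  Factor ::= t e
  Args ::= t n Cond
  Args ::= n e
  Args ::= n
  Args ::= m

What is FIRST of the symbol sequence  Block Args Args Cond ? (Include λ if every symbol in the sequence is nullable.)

Add FIRST(Block)\{λ} = { e, m, t }; Block is nullable, continue.
Add FIRST(Args) = { m, n, t }; Args is not nullable, stop.

{ e, m, n, t }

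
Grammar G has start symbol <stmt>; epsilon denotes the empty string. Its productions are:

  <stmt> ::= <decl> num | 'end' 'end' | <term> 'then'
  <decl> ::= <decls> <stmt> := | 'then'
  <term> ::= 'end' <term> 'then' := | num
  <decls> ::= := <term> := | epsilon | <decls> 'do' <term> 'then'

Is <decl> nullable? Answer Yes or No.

Nullable nonterminals: <decls>.
No production of <decl> has an RHS whose symbols are all nullable, so <decl> is not nullable.

No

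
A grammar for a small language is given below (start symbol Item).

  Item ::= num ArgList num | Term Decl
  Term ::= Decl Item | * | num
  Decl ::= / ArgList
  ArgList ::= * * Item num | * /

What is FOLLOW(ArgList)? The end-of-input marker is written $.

{ $, *, /, num }

In Item ::= num ArgList num: add FIRST(num) = { num }.
In Decl ::= / ArgList: ArgList is at the end, add FOLLOW(Decl) = { $, *, /, num }.
Union: FOLLOW(ArgList) = { $, *, /, num }.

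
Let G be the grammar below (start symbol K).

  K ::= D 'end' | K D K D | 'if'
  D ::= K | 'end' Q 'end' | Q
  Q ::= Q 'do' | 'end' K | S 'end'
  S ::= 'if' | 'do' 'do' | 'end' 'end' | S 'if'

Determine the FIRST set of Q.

{ 'do', 'end', 'if' }

From Q ::= Q 'do': add FIRST(Q) = { 'do', 'end', 'if' }.
Q ::= 'end' K contributes {'end'}.
From Q ::= S 'end': add FIRST(S) = { 'do', 'end', 'if' }.
Union: FIRST(Q) = { 'do', 'end', 'if' }.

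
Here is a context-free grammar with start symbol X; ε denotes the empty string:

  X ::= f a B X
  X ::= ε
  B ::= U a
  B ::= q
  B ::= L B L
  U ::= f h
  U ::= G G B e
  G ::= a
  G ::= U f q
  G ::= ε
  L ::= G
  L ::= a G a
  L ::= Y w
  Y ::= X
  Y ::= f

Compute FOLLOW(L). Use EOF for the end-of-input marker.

{ EOF, a, e, f, q, w }

In B ::= L B L: add FIRST(B L) = { a, f, q, w }.
In B ::= L B L: L is at the end, add FOLLOW(B) = { EOF, a, e, f, q, w }.
Union: FOLLOW(L) = { EOF, a, e, f, q, w }.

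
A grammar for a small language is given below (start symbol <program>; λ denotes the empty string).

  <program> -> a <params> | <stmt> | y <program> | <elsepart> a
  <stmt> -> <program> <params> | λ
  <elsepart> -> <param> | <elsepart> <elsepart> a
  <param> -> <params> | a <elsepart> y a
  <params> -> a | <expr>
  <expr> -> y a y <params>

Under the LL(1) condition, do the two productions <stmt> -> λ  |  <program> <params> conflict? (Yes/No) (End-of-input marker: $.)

Yes

FIRST(λ) = { λ } and FIRST(<program> <params>) = { a, y }.
The first alternative is nullable and FOLLOW(<stmt>) = { $, a, y } shares a with FIRST of the second — conflict.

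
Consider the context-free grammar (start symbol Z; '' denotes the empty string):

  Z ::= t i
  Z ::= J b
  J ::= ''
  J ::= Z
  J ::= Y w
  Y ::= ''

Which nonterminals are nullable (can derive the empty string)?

Directly nullable (have an ''-production): J, Y.
No other nonterminal has a production whose RHS symbols are all nullable.

{ J, Y }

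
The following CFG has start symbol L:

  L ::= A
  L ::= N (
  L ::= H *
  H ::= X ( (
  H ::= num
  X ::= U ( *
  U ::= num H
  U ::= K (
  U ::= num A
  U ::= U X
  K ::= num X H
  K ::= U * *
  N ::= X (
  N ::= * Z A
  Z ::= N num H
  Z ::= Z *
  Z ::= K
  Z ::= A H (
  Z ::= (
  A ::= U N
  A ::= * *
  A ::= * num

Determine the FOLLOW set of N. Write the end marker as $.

{ $, (, *, num }

In L ::= N (: add FIRST(() = { ( }.
In Z ::= N num H: add FIRST(num H) = { num }.
In A ::= U N: N is at the end, add FOLLOW(A) = { $, (, *, num }.
Union: FOLLOW(N) = { $, (, *, num }.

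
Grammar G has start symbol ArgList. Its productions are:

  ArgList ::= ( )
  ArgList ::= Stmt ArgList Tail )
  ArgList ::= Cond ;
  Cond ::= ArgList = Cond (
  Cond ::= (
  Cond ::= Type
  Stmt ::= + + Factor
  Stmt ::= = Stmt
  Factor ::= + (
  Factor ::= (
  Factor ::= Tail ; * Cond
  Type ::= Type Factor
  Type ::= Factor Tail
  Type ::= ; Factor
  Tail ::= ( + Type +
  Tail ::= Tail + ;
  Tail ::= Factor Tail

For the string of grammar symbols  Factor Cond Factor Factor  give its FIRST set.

{ (, + }

Add FIRST(Factor) = { (, + }; Factor is not nullable, stop.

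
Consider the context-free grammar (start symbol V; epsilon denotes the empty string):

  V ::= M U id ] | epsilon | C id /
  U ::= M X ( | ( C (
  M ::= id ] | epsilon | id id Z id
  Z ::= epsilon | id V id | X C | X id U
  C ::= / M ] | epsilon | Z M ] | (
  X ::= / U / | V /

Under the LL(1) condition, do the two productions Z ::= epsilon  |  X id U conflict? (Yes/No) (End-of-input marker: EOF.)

FIRST(epsilon) = { epsilon } and FIRST(X id U) = { (, /, ], id }.
The first alternative is nullable and FOLLOW(Z) = { ], id } shares ] with FIRST of the second — conflict.

Yes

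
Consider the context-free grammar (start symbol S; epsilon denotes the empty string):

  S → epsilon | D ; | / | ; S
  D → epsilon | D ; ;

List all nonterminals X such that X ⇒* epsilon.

{ D, S }

Directly nullable (have an epsilon-production): S, D.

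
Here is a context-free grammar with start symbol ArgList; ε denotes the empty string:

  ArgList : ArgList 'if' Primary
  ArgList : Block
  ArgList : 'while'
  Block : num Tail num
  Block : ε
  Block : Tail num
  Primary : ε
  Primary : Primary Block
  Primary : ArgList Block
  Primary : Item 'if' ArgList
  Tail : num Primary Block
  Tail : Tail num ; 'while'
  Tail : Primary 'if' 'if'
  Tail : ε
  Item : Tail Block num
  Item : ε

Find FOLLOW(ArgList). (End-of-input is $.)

{ $, 'if', 'while', num }

ArgList is the start symbol, so $ ∈ FOLLOW(ArgList).
In ArgList : ArgList 'if' Primary: add FIRST('if' Primary) = { 'if' }.
In Primary : ArgList Block: add FIRST(Block)\{ε} = { 'if', 'while', num }.
  Since Block is nullable, also add FOLLOW(Primary) = { $, 'if', 'while', num }.
In Primary : Item 'if' ArgList: ArgList is at the end, add FOLLOW(Primary) = { $, 'if', 'while', num }.
Union: FOLLOW(ArgList) = { $, 'if', 'while', num }.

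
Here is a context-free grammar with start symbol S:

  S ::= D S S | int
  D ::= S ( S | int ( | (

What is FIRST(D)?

From D ::= S ( S: add FIRST(S) = { (, int }.
D ::= int ( contributes {int}.
D ::= ( contributes {(}.
Union: FIRST(D) = { (, int }.

{ (, int }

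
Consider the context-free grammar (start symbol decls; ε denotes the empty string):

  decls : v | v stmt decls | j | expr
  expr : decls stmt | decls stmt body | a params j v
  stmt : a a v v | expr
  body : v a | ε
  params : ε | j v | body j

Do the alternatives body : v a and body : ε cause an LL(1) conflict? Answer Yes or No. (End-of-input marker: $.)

FIRST(v a) = { v } and FIRST(ε) = { ε }.
The second alternative is nullable and FOLLOW(body) = { $, a, j, v } shares v with FIRST of the first — conflict.

Yes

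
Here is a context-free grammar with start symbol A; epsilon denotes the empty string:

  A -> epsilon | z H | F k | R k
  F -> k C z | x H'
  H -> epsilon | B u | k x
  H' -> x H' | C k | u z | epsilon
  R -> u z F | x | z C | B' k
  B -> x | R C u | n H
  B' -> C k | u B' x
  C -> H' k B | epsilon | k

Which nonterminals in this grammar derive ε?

Directly nullable (have an epsilon-production): A, H, H', C.
No other nonterminal has a production whose RHS symbols are all nullable.

{ A, C, H, H' }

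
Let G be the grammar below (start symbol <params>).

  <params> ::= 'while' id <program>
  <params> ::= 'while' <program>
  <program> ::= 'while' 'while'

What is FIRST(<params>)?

<params> ::= 'while' id <program> contributes {'while'}.
<params> ::= 'while' <program> contributes {'while'}.
Union: FIRST(<params>) = { 'while' }.

{ 'while' }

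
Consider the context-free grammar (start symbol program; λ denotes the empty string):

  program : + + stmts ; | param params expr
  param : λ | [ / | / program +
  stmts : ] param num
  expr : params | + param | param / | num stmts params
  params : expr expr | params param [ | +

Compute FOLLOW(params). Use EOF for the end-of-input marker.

In program : param params expr: add FIRST(expr) = { +, /, [, num }.
In expr : params: params is at the end, add FOLLOW(expr) = { EOF, +, /, [, num }.
In expr : num stmts params: params is at the end, add FOLLOW(expr) = { EOF, +, /, [, num }.
In params : params param [: add FIRST(param [) = { /, [ }.
Union: FOLLOW(params) = { EOF, +, /, [, num }.

{ EOF, +, /, [, num }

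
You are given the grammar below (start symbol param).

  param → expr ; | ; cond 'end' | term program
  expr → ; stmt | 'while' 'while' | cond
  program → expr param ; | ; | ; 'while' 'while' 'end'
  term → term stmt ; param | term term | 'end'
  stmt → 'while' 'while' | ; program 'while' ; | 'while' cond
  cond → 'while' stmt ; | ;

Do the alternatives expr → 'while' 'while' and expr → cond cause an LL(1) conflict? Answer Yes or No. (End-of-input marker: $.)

Yes

FIRST('while' 'while') = { 'while' } and FIRST(cond) = { 'while', ; }.
Both contain 'while', so the two alternatives are not disjoint — LL(1) conflict.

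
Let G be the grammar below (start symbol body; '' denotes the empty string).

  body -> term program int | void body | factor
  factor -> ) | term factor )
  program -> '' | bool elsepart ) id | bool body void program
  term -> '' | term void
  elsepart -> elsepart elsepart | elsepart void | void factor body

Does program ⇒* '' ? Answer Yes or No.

Yes

program has an ''-production, so program ⇒ ''.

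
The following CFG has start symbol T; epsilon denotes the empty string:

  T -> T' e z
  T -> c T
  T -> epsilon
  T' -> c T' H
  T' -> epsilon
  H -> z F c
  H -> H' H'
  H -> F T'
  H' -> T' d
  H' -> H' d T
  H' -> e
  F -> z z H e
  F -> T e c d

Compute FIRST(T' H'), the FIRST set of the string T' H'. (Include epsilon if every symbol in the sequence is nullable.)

Add FIRST(T')\{epsilon} = { c }; T' is nullable, continue.
Add FIRST(H') = { c, d, e }; H' is not nullable, stop.

{ c, d, e }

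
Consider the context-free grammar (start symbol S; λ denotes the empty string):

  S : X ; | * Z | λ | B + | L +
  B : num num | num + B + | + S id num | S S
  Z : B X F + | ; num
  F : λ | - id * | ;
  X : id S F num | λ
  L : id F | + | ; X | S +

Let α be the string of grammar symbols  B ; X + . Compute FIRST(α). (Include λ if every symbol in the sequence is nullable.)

{ *, +, ;, id, num }

Add FIRST(B)\{λ} = { *, +, ;, id, num }; B is nullable, continue.
; is a terminal; add {;} and stop.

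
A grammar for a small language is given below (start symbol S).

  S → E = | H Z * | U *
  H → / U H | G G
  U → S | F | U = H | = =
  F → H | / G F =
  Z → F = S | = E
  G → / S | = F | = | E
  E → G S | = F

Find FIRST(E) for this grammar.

From E → G S: add FIRST(G) = { /, = }.
E → = F contributes {=}.
Union: FIRST(E) = { /, = }.

{ /, = }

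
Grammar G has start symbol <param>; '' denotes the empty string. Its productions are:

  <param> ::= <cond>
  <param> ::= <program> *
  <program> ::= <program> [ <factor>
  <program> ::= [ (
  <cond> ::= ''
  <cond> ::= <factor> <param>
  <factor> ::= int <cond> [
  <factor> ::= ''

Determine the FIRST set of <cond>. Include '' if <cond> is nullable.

{ [, int, '' }

<cond> ::= '' contributes ''.
From <cond> ::= <factor> <param>: <factor>, <param> nullable, take FIRST(<factor>) ∪ FIRST(<param>) = { [, int }; also '' since the whole RHS is nullable.
Union: FIRST(<cond>) = { [, int, '' }.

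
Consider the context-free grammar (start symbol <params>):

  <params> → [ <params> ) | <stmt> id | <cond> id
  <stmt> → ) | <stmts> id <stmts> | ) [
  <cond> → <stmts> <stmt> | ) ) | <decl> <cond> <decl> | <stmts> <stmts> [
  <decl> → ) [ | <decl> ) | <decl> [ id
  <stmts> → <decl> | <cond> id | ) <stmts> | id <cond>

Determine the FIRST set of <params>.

{ ), [, id }

<params> → [ <params> ) contributes {[}.
From <params> → <stmt> id: add FIRST(<stmt>) = { ), id }.
From <params> → <cond> id: add FIRST(<cond>) = { ), id }.
Union: FIRST(<params>) = { ), [, id }.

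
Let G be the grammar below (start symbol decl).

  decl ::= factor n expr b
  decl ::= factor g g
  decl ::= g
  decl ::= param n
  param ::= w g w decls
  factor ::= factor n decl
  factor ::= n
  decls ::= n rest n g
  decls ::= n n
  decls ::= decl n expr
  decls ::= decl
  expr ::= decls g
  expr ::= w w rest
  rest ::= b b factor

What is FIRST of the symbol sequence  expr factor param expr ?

{ g, n, w }

Add FIRST(expr) = { g, n, w }; expr is not nullable, stop.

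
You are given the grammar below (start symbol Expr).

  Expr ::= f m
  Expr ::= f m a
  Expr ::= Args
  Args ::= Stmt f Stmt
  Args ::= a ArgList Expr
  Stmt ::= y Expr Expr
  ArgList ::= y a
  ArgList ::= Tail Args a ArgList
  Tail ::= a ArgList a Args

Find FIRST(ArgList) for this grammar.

{ a, y }

ArgList ::= y a contributes {y}.
From ArgList ::= Tail Args a ArgList: add FIRST(Tail) = { a }.
Union: FIRST(ArgList) = { a, y }.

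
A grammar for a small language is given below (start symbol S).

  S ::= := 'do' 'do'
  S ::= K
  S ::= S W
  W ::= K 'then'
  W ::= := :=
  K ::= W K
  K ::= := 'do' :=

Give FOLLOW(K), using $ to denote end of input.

In S ::= K: K is at the end, add FOLLOW(S) = { $, := }.
In W ::= K 'then': add FIRST('then') = { 'then' }.
In K ::= W K: K is at the end, add FOLLOW(K) = { $, 'then', := }.
Union: FOLLOW(K) = { $, 'then', := }.

{ $, 'then', := }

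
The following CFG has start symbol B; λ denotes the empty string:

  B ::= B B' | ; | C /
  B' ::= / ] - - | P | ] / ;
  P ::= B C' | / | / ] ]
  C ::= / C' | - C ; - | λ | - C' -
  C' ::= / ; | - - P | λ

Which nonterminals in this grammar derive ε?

{ C, C' }

Directly nullable (have an λ-production): C, C'.
No other nonterminal has a production whose RHS symbols are all nullable.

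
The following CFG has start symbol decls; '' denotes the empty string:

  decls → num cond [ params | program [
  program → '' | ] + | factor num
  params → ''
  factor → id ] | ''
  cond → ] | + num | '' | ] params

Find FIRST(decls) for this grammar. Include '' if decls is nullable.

{ [, ], id, num }

decls → num cond [ params contributes {num}.
From decls → program [: program nullable, take FIRST(program) ∪ {[} = { [, ], id, num }.
Union: FIRST(decls) = { [, ], id, num }.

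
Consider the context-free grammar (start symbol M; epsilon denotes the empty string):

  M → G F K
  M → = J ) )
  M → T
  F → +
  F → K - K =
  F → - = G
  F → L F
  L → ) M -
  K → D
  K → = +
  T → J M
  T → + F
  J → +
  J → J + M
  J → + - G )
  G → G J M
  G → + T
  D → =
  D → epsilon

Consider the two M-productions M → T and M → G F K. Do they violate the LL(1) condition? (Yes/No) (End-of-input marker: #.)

FIRST(T) = { + } and FIRST(G F K) = { + }.
Both contain +, so the two alternatives are not disjoint — LL(1) conflict.

Yes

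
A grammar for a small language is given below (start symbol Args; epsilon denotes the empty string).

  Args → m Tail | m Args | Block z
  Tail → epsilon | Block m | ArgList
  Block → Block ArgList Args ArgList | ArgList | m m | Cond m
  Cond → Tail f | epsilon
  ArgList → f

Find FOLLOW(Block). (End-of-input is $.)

{ f, m, z }

In Args → Block z: add FIRST(z) = { z }.
In Tail → Block m: add FIRST(m) = { m }.
In Block → Block ArgList Args ArgList: add FIRST(ArgList Args ArgList) = { f }.
Union: FOLLOW(Block) = { f, m, z }.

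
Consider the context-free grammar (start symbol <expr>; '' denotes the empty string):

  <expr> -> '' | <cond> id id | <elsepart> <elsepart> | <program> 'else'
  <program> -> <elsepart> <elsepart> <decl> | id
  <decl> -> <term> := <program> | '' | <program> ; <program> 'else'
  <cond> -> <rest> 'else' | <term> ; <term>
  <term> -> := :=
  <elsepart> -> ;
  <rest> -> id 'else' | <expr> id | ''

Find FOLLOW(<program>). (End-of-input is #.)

In <expr> -> <program> 'else': add FIRST('else') = { 'else' }.
In <decl> -> <term> := <program>: <program> is at the end, add FOLLOW(<decl>) = { 'else', ; }.
In <decl> -> <program> ; <program> 'else': add FIRST(; <program> 'else') = { ; }.
In <decl> -> <program> ; <program> 'else': add FIRST('else') = { 'else' }.
Union: FOLLOW(<program>) = { 'else', ; }.

{ 'else', ; }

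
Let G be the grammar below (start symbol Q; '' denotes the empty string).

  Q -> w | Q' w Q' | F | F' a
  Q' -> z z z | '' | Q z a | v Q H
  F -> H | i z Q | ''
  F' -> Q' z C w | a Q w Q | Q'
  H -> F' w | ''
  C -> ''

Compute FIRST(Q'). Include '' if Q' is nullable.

Q' -> z z z contributes {z}.
Q' -> '' contributes ''.
From Q' -> Q z a: Q nullable, take FIRST(Q) ∪ {z} = { a, i, v, w, z }.
Q' -> v Q H contributes {v}.
Union: FIRST(Q') = { a, i, v, w, z, '' }.

{ a, i, v, w, z, '' }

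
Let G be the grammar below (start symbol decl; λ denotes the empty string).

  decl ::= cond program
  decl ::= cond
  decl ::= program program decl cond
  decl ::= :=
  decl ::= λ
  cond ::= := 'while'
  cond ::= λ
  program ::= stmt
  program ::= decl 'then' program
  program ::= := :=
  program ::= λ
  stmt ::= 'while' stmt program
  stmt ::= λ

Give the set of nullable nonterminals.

Directly nullable (have an λ-production): decl, cond, program, stmt.

{ cond, decl, program, stmt }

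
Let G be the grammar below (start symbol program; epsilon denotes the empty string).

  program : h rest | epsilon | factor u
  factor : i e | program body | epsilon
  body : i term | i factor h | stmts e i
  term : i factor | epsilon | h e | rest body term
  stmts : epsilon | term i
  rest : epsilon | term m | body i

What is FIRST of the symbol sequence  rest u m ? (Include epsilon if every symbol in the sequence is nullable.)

Add FIRST(rest)\{epsilon} = { e, h, i, m }; rest is nullable, continue.
u is a terminal; add {u} and stop.

{ e, h, i, m, u }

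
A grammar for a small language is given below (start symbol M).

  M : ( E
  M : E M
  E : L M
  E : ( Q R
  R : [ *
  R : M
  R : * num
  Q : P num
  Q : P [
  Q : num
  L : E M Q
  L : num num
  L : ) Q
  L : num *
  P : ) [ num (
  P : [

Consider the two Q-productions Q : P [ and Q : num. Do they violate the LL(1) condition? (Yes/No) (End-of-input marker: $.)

No

FIRST(P [) = { ), [ } and FIRST(num) = { num }.
The FIRST sets are disjoint and neither alternative is nullable — no conflict.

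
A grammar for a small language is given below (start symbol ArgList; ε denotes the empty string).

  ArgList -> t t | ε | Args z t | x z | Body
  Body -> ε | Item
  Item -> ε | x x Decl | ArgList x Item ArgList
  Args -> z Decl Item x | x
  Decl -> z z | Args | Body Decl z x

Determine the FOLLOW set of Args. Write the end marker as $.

In ArgList -> Args z t: add FIRST(z t) = { z }.
In Decl -> Args: Args is at the end, add FOLLOW(Decl) = { $, t, x, z }.
Union: FOLLOW(Args) = { $, t, x, z }.

{ $, t, x, z }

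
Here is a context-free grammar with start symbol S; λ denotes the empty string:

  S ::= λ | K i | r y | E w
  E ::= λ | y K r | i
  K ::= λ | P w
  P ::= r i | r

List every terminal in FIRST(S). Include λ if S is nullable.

{ i, r, w, y, λ }

S ::= λ contributes λ.
From S ::= K i: K nullable, take FIRST(K) ∪ {i} = { i, r }.
S ::= r y contributes {r}.
From S ::= E w: E nullable, take FIRST(E) ∪ {w} = { i, w, y }.
Union: FIRST(S) = { i, r, w, y, λ }.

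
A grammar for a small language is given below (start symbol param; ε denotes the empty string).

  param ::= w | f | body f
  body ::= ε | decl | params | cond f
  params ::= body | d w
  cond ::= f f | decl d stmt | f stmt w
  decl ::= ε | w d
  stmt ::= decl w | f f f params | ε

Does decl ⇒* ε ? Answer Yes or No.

Yes

decl has an ε-production, so decl ⇒ ε.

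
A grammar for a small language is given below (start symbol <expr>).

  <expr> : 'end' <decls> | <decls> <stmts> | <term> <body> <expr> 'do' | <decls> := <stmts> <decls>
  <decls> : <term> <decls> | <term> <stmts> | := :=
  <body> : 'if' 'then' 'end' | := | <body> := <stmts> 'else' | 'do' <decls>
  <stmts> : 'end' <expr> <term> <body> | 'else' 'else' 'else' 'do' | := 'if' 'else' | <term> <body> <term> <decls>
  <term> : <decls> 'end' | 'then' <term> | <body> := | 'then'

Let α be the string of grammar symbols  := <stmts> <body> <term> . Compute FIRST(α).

{ := }

:= is a terminal; add {:=} and stop.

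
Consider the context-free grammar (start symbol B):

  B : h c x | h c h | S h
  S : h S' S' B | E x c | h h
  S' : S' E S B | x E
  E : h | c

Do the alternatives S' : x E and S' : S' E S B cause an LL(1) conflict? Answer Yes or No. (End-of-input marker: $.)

Yes

FIRST(x E) = { x } and FIRST(S' E S B) = { x }.
Both contain x, so the two alternatives are not disjoint — LL(1) conflict.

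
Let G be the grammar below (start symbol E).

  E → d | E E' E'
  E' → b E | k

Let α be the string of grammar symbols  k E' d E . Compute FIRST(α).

{ k }

k is a terminal; add {k} and stop.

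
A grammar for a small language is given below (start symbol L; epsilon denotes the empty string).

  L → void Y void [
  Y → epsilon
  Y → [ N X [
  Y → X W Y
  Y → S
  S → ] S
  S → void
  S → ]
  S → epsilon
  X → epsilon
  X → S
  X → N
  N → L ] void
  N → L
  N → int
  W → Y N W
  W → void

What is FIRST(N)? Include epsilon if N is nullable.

{ int, void }

From N → L ] void: add FIRST(L) = { void }.
From N → L: add FIRST(L) = { void }.
N → int contributes {int}.
Union: FIRST(N) = { int, void }.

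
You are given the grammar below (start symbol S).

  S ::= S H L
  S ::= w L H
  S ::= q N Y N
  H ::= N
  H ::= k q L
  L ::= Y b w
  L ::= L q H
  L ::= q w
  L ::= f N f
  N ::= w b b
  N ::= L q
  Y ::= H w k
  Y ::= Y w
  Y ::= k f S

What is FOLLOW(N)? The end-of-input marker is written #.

In S ::= q N Y N: add FIRST(Y N) = { f, k, q, w }.
In S ::= q N Y N: N is at the end, add FOLLOW(S) = { #, b, f, k, q, w }.
In H ::= N: N is at the end, add FOLLOW(H) = { #, b, f, k, q, w }.
In L ::= f N f: add FIRST(f) = { f }.
Union: FOLLOW(N) = { #, b, f, k, q, w }.

{ #, b, f, k, q, w }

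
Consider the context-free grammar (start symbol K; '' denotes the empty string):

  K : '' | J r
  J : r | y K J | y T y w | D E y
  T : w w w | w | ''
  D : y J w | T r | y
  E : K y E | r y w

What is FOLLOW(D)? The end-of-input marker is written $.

In J : D E y: add FIRST(E y) = { r, w, y }.
Union: FOLLOW(D) = { r, w, y }.

{ r, w, y }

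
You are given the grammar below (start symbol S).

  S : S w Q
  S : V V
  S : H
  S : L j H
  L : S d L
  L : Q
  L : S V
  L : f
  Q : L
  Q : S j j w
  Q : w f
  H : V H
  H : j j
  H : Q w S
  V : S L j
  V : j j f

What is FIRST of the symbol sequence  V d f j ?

Add FIRST(V) = { f, j, w }; V is not nullable, stop.

{ f, j, w }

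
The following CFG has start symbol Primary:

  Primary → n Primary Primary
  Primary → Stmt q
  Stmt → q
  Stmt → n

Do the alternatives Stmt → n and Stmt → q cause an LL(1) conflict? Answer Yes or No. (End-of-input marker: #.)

FIRST(n) = { n } and FIRST(q) = { q }.
The FIRST sets are disjoint and neither alternative is nullable — no conflict.

No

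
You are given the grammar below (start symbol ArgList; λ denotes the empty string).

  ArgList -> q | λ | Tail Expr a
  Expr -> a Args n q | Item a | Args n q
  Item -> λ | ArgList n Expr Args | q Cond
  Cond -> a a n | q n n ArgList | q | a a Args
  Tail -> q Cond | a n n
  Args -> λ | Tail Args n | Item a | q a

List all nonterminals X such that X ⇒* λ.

Directly nullable (have an λ-production): ArgList, Item, Args.
No other nonterminal has a production whose RHS symbols are all nullable.

{ ArgList, Args, Item }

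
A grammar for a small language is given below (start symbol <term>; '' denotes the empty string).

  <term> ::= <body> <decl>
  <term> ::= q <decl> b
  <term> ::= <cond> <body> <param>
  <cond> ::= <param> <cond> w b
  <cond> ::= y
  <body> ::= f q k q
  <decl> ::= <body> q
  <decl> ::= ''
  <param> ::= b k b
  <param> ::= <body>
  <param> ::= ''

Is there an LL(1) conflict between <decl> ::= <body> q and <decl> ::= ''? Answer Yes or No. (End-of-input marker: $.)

FIRST(<body> q) = { f } and FIRST('') = { '' }.
The second is nullable but FOLLOW(<decl>) = { $, b } is disjoint from FIRST of the first.

No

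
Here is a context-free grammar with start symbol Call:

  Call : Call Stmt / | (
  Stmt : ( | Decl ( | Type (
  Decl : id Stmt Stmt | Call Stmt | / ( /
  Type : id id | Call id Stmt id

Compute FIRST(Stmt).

{ (, /, id }

Stmt : ( contributes {(}.
From Stmt : Decl (: add FIRST(Decl) = { (, /, id }.
From Stmt : Type (: add FIRST(Type) = { (, id }.
Union: FIRST(Stmt) = { (, /, id }.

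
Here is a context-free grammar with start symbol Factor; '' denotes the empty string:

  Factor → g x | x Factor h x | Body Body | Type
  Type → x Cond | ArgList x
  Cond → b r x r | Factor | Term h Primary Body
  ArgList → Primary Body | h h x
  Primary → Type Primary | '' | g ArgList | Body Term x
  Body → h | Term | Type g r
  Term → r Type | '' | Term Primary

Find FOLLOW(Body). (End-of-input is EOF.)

In Factor → Body Body: add FIRST(Body)\{''} = { g, h, r, x }.
  Since Body is nullable, also add FOLLOW(Factor) = { EOF, g, h, r, x }.
In Factor → Body Body: Body is at the end, add FOLLOW(Factor) = { EOF, g, h, r, x }.
In Cond → Term h Primary Body: Body is at the end, add FOLLOW(Cond) = { EOF, g, h, r, x }.
In ArgList → Primary Body: Body is at the end, add FOLLOW(ArgList) = { EOF, g, h, r, x }.
In Primary → Body Term x: add FIRST(Term x) = { g, h, r, x }.
Union: FOLLOW(Body) = { EOF, g, h, r, x }.

{ EOF, g, h, r, x }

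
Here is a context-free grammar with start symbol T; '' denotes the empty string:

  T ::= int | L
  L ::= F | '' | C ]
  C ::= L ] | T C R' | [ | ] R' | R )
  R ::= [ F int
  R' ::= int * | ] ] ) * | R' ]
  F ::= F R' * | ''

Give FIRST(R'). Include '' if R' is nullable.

{ ], int }

R' ::= int * contributes {int}.
R' ::= ] ] ) * contributes {]}.
From R' ::= R' ]: add FIRST(R') = { ], int }.
Union: FIRST(R') = { ], int }.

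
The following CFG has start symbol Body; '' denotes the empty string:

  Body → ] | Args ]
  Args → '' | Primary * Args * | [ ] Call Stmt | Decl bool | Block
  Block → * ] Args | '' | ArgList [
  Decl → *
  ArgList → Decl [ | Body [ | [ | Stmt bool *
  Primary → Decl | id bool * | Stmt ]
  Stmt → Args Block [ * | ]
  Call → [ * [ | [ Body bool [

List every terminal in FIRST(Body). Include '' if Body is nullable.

{ *, [, ], id }

Body → ] contributes {]}.
From Body → Args ]: Args nullable, take FIRST(Args) ∪ {]} = { *, [, ], id }.
Union: FIRST(Body) = { *, [, ], id }.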